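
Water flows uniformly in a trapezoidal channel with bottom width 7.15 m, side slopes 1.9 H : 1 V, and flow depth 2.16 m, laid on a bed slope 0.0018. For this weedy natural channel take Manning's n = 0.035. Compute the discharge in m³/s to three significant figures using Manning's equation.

38.3 m³/s

A = (b + z·y)·y = (7.15 + 1.9×2.16)×2.16 = 24.31 m²
P = b + 2y√(1+z²) = 7.15 + 2×2.16×√(1+1.9²) = 16.43 m
R = A/P = 24.31/16.43 = 1.480 m
Q = (1/n)·A·R^(2/3)·S^(1/2) = (1/0.035) × 24.31 × 1.480^(2/3) × 0.0018^(1/2) = 38.27 m³/s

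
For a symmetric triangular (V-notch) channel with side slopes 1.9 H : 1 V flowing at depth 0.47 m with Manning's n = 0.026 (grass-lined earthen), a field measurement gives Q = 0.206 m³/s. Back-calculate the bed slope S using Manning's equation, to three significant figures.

A = z·y² = 1.9×0.47² = 0.4197 m²
P = 2y√(1+z²) = 2×0.47×√(1+1.9²) = 2.018 m
R = A/P = 0.4197/2.018 = 0.2080 m
S = (Q·n / (1·A·R^(2/3)))² = (0.206×0.026 / (1×0.4197×0.3510))² = 0.001322

0.00132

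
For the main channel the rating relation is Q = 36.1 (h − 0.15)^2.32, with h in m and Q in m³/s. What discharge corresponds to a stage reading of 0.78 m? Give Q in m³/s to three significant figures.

Q = 36.1 × (0.78 − 0.15)^2.32 = 36.1 × 0.63^2.32 = 12.36 m³/s

12.4 m³/s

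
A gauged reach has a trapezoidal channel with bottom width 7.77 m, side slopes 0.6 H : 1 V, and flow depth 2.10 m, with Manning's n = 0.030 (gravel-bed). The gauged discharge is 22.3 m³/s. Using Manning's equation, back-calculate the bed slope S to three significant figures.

A = (b + z·y)·y = (7.77 + 0.6×2.10)×2.10 = 18.96 m²
P = b + 2y√(1+z²) = 7.77 + 2×2.10×√(1+0.6²) = 12.67 m
R = A/P = 18.96/12.67 = 1.497 m
S = (Q·n / (1·A·R^(2/3)))² = (22.3×0.030 / (1×18.96×1.309))² = 0.0007268

0.000727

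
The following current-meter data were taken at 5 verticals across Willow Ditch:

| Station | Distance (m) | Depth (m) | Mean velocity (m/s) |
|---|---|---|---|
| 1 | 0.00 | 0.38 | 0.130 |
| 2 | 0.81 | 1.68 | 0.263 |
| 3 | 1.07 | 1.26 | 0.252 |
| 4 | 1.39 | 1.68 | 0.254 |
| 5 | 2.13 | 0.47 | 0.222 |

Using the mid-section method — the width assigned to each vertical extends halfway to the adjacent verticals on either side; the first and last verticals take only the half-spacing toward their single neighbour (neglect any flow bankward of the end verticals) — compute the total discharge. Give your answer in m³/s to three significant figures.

w_1 = (0.81 − 0.00)/2 = 0.405 m; q_1 = 0.130 × 0.38 × 0.405 = 0.02001 m³/s
w_2 = (1.07 − 0.00)/2 = 0.535 m; q_2 = 0.263 × 1.68 × 0.535 = 0.2364 m³/s
w_3 = (1.39 − 0.81)/2 = 0.29 m; q_3 = 0.252 × 1.26 × 0.29 = 0.09208 m³/s
w_4 = (2.13 − 1.07)/2 = 0.53 m; q_4 = 0.254 × 1.68 × 0.53 = 0.2262 m³/s
w_5 = (2.13 − 1.39)/2 = 0.37 m; q_5 = 0.222 × 0.47 × 0.37 = 0.03861 m³/s
Q = Σ qᵢ = 0.6132 m³/s

0.613 m³/s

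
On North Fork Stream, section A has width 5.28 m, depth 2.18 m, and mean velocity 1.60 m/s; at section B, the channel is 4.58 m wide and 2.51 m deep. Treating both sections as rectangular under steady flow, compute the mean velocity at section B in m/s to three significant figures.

Q = A₁V₁ = (5.28×2.18) × 1.60 = 18.42 m³/s
A₂ = 4.58 × 2.51 = 11.50 m²
V₂ = Q/A₂ = 18.42/11.50 = 1.602 m/s

1.60 m/s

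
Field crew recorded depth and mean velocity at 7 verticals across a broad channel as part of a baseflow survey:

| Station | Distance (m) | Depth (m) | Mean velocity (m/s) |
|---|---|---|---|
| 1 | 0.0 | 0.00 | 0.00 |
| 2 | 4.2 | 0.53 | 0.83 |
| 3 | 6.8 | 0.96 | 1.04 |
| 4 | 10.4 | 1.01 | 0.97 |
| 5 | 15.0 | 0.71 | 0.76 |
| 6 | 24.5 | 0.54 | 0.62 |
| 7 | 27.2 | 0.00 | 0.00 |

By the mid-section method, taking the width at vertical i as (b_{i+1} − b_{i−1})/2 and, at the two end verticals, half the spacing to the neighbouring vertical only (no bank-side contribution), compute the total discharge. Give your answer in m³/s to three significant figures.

14.5 m³/s

w_2 = (6.8 − 0.0)/2 = 3.4 m; q_2 = 0.83 × 0.53 × 3.4 = 1.496 m³/s
w_3 = (10.4 − 4.2)/2 = 3.1 m; q_3 = 1.04 × 0.96 × 3.1 = 3.095 m³/s
w_4 = (15.0 − 6.8)/2 = 4.1 m; q_4 = 0.97 × 1.01 × 4.1 = 4.017 m³/s
w_5 = (24.5 − 10.4)/2 = 7.05 m; q_5 = 0.76 × 0.71 × 7.05 = 3.804 m³/s
w_6 = (27.2 − 15.0)/2 = 6.1 m; q_6 = 0.62 × 0.54 × 6.1 = 2.042 m³/s
Stations 1, 7 contribute zero (depth or velocity is 0).
Q = Σ qᵢ = 14.45 m³/s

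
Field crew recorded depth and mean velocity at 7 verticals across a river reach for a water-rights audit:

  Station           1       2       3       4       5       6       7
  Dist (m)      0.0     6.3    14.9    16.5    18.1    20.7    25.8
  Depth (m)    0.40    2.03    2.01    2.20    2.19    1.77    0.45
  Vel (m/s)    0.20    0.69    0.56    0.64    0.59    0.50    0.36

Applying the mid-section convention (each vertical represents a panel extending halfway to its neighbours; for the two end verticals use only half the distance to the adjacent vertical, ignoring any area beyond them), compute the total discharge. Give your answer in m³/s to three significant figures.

25.2 m³/s

w_1 = (6.3 − 0.0)/2 = 3.15 m; q_1 = 0.20 × 0.40 × 3.15 = 0.2520 m³/s
w_2 = (14.9 − 0.0)/2 = 7.45 m; q_2 = 0.69 × 2.03 × 7.45 = 10.44 m³/s
w_3 = (16.5 − 6.3)/2 = 5.1 m; q_3 = 0.56 × 2.01 × 5.1 = 5.741 m³/s
w_4 = (18.1 − 14.9)/2 = 1.6 m; q_4 = 0.64 × 2.20 × 1.6 = 2.253 m³/s
w_5 = (20.7 − 16.5)/2 = 2.1 m; q_5 = 0.59 × 2.19 × 2.1 = 2.713 m³/s
w_6 = (25.8 − 18.1)/2 = 3.85 m; q_6 = 0.50 × 1.77 × 3.85 = 3.407 m³/s
w_7 = (25.8 − 20.7)/2 = 2.55 m; q_7 = 0.36 × 0.45 × 2.55 = 0.4131 m³/s
Q = Σ qᵢ = 25.21 m³/s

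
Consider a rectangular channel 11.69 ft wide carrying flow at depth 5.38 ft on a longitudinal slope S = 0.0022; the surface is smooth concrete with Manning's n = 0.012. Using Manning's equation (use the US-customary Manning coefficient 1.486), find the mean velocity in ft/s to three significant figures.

11.5 ft/s

A = b·y = 11.69 × 5.38 = 62.89 ft²
P = b + 2y = 11.69 + 2×5.38 = 22.45 ft
R = A/P = 62.89/22.45 = 2.801 ft
Q = (1.486/n)·A·R^(2/3)·S^(1/2) = (1.486/0.012) × 62.89 × 2.801^(2/3) × 0.0022^(1/2) = 725.9 ft³/s
V = Q/A = 725.9/62.89 = 11.54 ft/s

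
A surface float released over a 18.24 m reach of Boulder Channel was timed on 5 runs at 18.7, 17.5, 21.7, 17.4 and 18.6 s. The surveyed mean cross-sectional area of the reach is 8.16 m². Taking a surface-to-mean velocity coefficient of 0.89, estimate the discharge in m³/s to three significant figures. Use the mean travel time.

t̄ = (18.7 + 17.5 + 21.7 + 17.4 + 18.6) / 5 = 18.78 s
v_surface = L / t̄ = 18.24 / 18.78 = 0.9712 m/s
v_mean = 0.89 × 0.9712 = 0.8644 m/s
Q = A × v_mean = 8.16 × 0.8644 = 7.054 m³/s

7.05 m³/s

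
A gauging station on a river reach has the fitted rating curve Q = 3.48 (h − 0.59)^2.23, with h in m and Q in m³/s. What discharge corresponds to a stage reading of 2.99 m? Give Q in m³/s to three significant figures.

24.5 m³/s

Q = 3.48 × (2.99 − 0.59)^2.23 = 3.48 × 2.4^2.23 = 24.52 m³/s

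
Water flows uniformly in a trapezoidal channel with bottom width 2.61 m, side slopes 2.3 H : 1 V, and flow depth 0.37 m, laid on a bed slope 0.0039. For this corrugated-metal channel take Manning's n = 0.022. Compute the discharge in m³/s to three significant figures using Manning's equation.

A = (b + z·y)·y = (2.61 + 2.3×0.37)×0.37 = 1.281 m²
P = b + 2y√(1+z²) = 2.61 + 2×0.37×√(1+2.3²) = 4.466 m
R = A/P = 1.281/4.466 = 0.2867 m
Q = (1/n)·A·R^(2/3)·S^(1/2) = (1/0.022) × 1.281 × 0.2867^(2/3) × 0.0039^(1/2) = 1.581 m³/s

1.58 m³/s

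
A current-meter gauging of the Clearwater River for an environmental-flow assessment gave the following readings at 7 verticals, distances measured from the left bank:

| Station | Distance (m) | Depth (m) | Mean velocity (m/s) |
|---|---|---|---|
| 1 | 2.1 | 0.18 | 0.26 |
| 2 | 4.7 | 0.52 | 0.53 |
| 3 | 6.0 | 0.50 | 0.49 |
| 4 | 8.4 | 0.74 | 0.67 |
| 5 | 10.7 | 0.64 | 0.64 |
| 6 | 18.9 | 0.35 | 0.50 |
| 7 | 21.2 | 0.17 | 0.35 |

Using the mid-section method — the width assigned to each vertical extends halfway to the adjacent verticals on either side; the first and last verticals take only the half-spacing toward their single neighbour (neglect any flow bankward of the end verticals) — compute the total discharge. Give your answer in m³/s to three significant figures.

w_1 = (4.7 − 2.1)/2 = 1.3 m; q_1 = 0.26 × 0.18 × 1.3 = 0.06084 m³/s
w_2 = (6.0 − 2.1)/2 = 1.95 m; q_2 = 0.53 × 0.52 × 1.95 = 0.5374 m³/s
w_3 = (8.4 − 4.7)/2 = 1.85 m; q_3 = 0.49 × 0.50 × 1.85 = 0.4533 m³/s
w_4 = (10.7 − 6.0)/2 = 2.35 m; q_4 = 0.67 × 0.74 × 2.35 = 1.165 m³/s
w_5 = (18.9 − 8.4)/2 = 5.25 m; q_5 = 0.64 × 0.64 × 5.25 = 2.150 m³/s
w_6 = (21.2 − 10.7)/2 = 5.25 m; q_6 = 0.50 × 0.35 × 5.25 = 0.9188 m³/s
w_7 = (21.2 − 18.9)/2 = 1.15 m; q_7 = 0.35 × 0.17 × 1.15 = 0.06843 m³/s
Q = Σ qᵢ = 5.354 m³/s

5.35 m³/s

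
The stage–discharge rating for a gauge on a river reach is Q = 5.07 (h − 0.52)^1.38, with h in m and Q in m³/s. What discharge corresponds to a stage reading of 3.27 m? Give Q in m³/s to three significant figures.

20.5 m³/s

Q = 5.07 × (3.27 − 0.52)^1.38 = 5.07 × 2.75^1.38 = 20.48 m³/s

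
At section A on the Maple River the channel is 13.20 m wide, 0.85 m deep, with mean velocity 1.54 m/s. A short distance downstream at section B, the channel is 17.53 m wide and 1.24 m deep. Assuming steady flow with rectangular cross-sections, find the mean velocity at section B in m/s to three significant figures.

0.795 m/s

Q = A₁V₁ = (13.20×0.85) × 1.54 = 17.28 m³/s
A₂ = 17.53 × 1.24 = 21.74 m²
V₂ = Q/A₂ = 17.28/21.74 = 0.7949 m/s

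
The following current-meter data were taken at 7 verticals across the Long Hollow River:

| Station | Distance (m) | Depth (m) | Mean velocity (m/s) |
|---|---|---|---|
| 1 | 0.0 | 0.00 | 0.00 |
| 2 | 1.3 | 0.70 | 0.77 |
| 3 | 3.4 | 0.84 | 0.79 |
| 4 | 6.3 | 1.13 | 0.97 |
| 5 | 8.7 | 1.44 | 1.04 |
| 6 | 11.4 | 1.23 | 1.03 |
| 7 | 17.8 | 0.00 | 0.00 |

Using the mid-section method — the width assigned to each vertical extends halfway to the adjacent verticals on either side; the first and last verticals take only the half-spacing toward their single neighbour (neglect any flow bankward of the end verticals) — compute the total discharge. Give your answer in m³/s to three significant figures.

w_2 = (3.4 − 0.0)/2 = 1.7 m; q_2 = 0.77 × 0.70 × 1.7 = 0.9163 m³/s
w_3 = (6.3 − 1.3)/2 = 2.5 m; q_3 = 0.79 × 0.84 × 2.5 = 1.659 m³/s
w_4 = (8.7 − 3.4)/2 = 2.65 m; q_4 = 0.97 × 1.13 × 2.65 = 2.905 m³/s
w_5 = (11.4 − 6.3)/2 = 2.55 m; q_5 = 1.04 × 1.44 × 2.55 = 3.819 m³/s
w_6 = (17.8 − 8.7)/2 = 4.55 m; q_6 = 1.03 × 1.23 × 4.55 = 5.764 m³/s
Stations 1, 7 contribute zero (depth or velocity is 0).
Q = Σ qᵢ = 15.06 m³/s

15.1 m³/s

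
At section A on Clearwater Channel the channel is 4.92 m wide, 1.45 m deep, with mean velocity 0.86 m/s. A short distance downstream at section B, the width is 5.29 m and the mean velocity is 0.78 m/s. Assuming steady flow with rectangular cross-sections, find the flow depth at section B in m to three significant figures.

1.49 m

Q = A₁V₁ = (4.92×1.45) × 0.86 = 6.135 m³/s
d₂ = Q/(b₂ V₂) = 6.135/(5.29×0.78) = 1.487 m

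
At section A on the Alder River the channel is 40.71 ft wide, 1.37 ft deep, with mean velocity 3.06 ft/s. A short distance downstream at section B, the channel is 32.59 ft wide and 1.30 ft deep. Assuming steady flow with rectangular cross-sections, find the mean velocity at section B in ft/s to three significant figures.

4.03 ft/s

Q = A₁V₁ = (40.71×1.37) × 3.06 = 170.7 ft³/s
A₂ = 32.59 × 1.30 = 42.37 ft²
V₂ = Q/A₂ = 170.7/42.37 = 4.028 ft/s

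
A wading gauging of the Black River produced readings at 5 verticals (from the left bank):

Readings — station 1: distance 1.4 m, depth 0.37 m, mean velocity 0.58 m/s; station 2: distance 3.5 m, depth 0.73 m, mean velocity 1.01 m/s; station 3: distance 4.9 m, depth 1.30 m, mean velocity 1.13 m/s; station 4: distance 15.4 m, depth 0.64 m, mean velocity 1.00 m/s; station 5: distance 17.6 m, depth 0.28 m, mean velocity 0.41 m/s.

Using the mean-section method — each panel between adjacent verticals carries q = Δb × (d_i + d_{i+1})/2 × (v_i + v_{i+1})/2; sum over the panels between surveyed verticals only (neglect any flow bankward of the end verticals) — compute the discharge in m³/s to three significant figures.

Panel 1-2: Δb = 2.1 m, d̄ = (0.37+0.73)/2 = 0.55, v̄ = (0.58+1.01)/2 = 0.795 → q = 2.1×0.55×0.795 = 0.9182 m³/s
Panel 2-3: Δb = 1.4 m, d̄ = (0.73+1.30)/2 = 1.015, v̄ = (1.01+1.13)/2 = 1.07 → q = 1.4×1.015×1.07 = 1.520 m³/s
Panel 3-4: Δb = 10.5 m, d̄ = (1.30+0.64)/2 = 0.97, v̄ = (1.13+1.00)/2 = 1.065 → q = 10.5×0.97×1.065 = 10.85 m³/s
Panel 4-5: Δb = 2.2 m, d̄ = (0.64+0.28)/2 = 0.46, v̄ = (1.00+0.41)/2 = 0.705 → q = 2.2×0.46×0.705 = 0.7135 m³/s
Q = Σ q = 14.00 m³/s

14.0 m³/s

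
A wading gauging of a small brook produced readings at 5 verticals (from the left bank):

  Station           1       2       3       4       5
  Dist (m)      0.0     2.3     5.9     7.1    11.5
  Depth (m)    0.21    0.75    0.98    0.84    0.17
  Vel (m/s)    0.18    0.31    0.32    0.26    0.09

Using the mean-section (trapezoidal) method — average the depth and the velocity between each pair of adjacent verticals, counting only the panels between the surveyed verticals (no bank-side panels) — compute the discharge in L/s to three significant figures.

Panel 1-2: Δb = 2.3 m, d̄ = (0.21+0.75)/2 = 0.48, v̄ = (0.18+0.31)/2 = 0.245 → q = 2.3×0.48×0.245 = 0.2705 m³/s
Panel 2-3: Δb = 3.6 m, d̄ = (0.75+0.98)/2 = 0.865, v̄ = (0.31+0.32)/2 = 0.315 → q = 3.6×0.865×0.315 = 0.9809 m³/s
Panel 3-4: Δb = 1.2 m, d̄ = (0.98+0.84)/2 = 0.91, v̄ = (0.32+0.26)/2 = 0.29 → q = 1.2×0.91×0.29 = 0.3167 m³/s
Panel 4-5: Δb = 4.4 m, d̄ = (0.84+0.17)/2 = 0.505, v̄ = (0.26+0.09)/2 = 0.175 → q = 4.4×0.505×0.175 = 0.3889 m³/s
Q = Σ q = 1.957 m³/s
= 1.957 × 1000 = 1957 L/s

1960 L/s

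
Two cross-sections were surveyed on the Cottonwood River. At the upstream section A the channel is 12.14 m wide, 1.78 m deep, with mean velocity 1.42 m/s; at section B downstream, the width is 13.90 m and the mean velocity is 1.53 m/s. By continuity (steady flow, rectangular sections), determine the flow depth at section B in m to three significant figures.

Q = A₁V₁ = (12.14×1.78) × 1.42 = 30.69 m³/s
d₂ = Q/(b₂ V₂) = 30.69/(13.90×1.53) = 1.443 m

1.44 m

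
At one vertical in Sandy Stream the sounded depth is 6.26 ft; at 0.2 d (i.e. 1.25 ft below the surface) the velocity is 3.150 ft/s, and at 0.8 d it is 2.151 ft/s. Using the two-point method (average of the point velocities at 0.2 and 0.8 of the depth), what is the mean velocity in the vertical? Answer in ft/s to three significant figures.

v̄ = (3.150 + 2.151) / 2 = 2.651 ft/s

2.65 ft/s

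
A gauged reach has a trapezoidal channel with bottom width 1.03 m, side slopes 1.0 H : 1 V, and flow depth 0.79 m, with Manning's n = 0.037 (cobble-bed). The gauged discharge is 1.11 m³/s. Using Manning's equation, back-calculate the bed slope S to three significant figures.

0.00243

A = (b + z·y)·y = (1.03 + 1.0×0.79)×0.79 = 1.438 m²
P = b + 2y√(1+z²) = 1.03 + 2×0.79×√(1+1.0²) = 3.264 m
R = A/P = 1.438/3.264 = 0.4404 m
S = (Q·n / (1·A·R^(2/3)))² = (1.11×0.037 / (1×1.438×0.5789))² = 0.002435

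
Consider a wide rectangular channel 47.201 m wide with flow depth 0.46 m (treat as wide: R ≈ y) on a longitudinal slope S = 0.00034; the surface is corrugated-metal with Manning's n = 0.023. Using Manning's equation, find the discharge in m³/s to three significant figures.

10.4 m³/s

A = b·y = 47.201 × 0.46 = 21.71 m²
Wide channel: R ≈ y = 0.46 m
Q = (1/n)·A·R^(2/3)·S^(1/2) = (1/0.023) × 21.71 × 0.4600^(2/3) × 0.00034^(1/2) = 10.37 m³/s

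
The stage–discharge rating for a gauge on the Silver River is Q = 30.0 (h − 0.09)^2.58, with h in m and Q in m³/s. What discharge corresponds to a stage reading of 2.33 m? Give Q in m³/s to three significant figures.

240 m³/s

Q = 30.0 × (2.33 − 0.09)^2.58 = 30.0 × 2.24^2.58 = 240.3 m³/s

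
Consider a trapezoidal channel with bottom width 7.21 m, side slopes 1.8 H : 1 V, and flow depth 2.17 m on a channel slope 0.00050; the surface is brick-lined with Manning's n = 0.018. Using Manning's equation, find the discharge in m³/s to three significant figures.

A = (b + z·y)·y = (7.21 + 1.8×2.17)×2.17 = 24.12 m²
P = b + 2y√(1+z²) = 7.21 + 2×2.17×√(1+1.8²) = 16.15 m
R = A/P = 24.12/16.15 = 1.494 m
Q = (1/n)·A·R^(2/3)·S^(1/2) = (1/0.018) × 24.12 × 1.494^(2/3) × 0.00050^(1/2) = 39.16 m³/s

39.2 m³/s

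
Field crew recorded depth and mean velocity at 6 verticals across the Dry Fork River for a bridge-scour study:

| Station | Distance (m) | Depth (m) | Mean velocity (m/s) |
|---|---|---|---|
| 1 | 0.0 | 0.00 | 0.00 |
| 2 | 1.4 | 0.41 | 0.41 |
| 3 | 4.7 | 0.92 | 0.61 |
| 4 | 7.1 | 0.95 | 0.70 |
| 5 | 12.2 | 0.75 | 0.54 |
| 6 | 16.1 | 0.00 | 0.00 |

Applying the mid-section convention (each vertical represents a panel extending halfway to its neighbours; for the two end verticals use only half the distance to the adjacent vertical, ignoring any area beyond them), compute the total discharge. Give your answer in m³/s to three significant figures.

6.31 m³/s

w_2 = (4.7 − 0.0)/2 = 2.35 m; q_2 = 0.41 × 0.41 × 2.35 = 0.3950 m³/s
w_3 = (7.1 − 1.4)/2 = 2.85 m; q_3 = 0.61 × 0.92 × 2.85 = 1.599 m³/s
w_4 = (12.2 − 4.7)/2 = 3.75 m; q_4 = 0.70 × 0.95 × 3.75 = 2.494 m³/s
w_5 = (16.1 − 7.1)/2 = 4.5 m; q_5 = 0.54 × 0.75 × 4.5 = 1.823 m³/s
Stations 1, 6 contribute zero (depth or velocity is 0).
Q = Σ qᵢ = 6.311 m³/s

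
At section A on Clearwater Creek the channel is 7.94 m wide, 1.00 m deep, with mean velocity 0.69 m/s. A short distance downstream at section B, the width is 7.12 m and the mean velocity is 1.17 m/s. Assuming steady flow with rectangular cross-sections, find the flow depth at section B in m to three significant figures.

0.658 m

Q = A₁V₁ = (7.94×1.00) × 0.69 = 5.479 m³/s
d₂ = Q/(b₂ V₂) = 5.479/(7.12×1.17) = 0.6577 m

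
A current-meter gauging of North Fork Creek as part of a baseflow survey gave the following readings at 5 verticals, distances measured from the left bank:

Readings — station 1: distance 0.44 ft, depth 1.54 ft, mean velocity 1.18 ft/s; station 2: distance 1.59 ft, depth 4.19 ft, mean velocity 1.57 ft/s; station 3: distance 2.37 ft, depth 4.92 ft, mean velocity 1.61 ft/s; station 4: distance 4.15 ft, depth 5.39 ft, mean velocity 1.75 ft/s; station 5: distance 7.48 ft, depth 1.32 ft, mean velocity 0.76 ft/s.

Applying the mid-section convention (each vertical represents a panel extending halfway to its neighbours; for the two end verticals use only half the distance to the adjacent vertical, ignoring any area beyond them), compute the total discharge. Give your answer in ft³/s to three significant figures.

43.3 ft³/s

w_1 = (1.59 − 0.44)/2 = 0.575 ft; q_1 = 1.18 × 1.54 × 0.575 = 1.045 ft³/s
w_2 = (2.37 − 0.44)/2 = 0.965 ft; q_2 = 1.57 × 4.19 × 0.965 = 6.348 ft³/s
w_3 = (4.15 − 1.59)/2 = 1.28 ft; q_3 = 1.61 × 4.92 × 1.28 = 10.14 ft³/s
w_4 = (7.48 − 2.37)/2 = 2.555 ft; q_4 = 1.75 × 5.39 × 2.555 = 24.10 ft³/s
w_5 = (7.48 − 4.15)/2 = 1.665 ft; q_5 = 0.76 × 1.32 × 1.665 = 1.670 ft³/s
Q = Σ qᵢ = 43.30 ft³/s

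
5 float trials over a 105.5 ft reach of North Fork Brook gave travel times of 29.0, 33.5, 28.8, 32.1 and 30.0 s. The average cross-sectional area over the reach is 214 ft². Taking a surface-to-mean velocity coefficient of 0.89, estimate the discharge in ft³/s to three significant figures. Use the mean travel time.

655 ft³/s

t̄ = (29.0 + 33.5 + 28.8 + 32.1 + 30.0) / 5 = 30.68 s
v_surface = L / t̄ = 105.5 / 30.68 = 3.439 ft/s
v_mean = 0.89 × 3.439 = 3.060 ft/s
Q = A × v_mean = 214 × 3.060 = 654.9 ft³/s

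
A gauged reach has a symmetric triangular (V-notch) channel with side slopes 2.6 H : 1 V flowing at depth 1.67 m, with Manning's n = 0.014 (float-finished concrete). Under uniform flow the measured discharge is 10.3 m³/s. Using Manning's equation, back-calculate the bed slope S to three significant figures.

0.000551

A = z·y² = 2.6×1.67² = 7.251 m²
P = 2y√(1+z²) = 2×1.67×√(1+2.6²) = 9.304 m
R = A/P = 7.251/9.304 = 0.7793 m
S = (Q·n / (1·A·R^(2/3)))² = (10.3×0.014 / (1×7.251×0.8469))² = 0.0005514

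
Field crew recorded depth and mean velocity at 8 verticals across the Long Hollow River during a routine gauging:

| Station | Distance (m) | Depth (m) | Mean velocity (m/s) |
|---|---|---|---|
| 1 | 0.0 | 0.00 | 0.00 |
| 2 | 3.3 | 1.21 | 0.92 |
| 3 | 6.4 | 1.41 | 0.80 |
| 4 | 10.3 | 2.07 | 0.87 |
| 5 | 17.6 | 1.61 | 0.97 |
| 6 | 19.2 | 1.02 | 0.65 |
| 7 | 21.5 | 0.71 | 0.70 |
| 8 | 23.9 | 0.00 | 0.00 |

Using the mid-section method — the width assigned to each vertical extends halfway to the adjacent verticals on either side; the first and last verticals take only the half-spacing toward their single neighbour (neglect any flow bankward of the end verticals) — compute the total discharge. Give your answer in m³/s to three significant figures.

w_2 = (6.4 − 0.0)/2 = 3.2 m; q_2 = 0.92 × 1.21 × 3.2 = 3.562 m³/s
w_3 = (10.3 − 3.3)/2 = 3.5 m; q_3 = 0.80 × 1.41 × 3.5 = 3.948 m³/s
w_4 = (17.6 − 6.4)/2 = 5.6 m; q_4 = 0.87 × 2.07 × 5.6 = 10.09 m³/s
w_5 = (19.2 − 10.3)/2 = 4.45 m; q_5 = 0.97 × 1.61 × 4.45 = 6.950 m³/s
w_6 = (21.5 − 17.6)/2 = 1.95 m; q_6 = 0.65 × 1.02 × 1.95 = 1.293 m³/s
w_7 = (23.9 − 19.2)/2 = 2.35 m; q_7 = 0.70 × 0.71 × 2.35 = 1.168 m³/s
Stations 1, 8 contribute zero (depth or velocity is 0).
Q = Σ qᵢ = 27.01 m³/s

27.0 m³/s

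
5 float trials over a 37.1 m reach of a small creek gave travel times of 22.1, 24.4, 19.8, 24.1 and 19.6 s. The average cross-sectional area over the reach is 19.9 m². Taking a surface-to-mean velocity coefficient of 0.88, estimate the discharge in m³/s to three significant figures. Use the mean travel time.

29.5 m³/s

t̄ = (22.1 + 24.4 + 19.8 + 24.1 + 19.6) / 5 = 22 s
v_surface = L / t̄ = 37.1 / 22 = 1.686 m/s
v_mean = 0.88 × 1.686 = 1.484 m/s
Q = A × v_mean = 19.9 × 1.484 = 29.53 m³/s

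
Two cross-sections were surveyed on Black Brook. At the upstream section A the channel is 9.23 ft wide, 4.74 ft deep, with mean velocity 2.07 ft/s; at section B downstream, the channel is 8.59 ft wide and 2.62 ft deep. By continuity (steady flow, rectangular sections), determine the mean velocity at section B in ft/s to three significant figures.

4.02 ft/s

Q = A₁V₁ = (9.23×4.74) × 2.07 = 90.56 ft³/s
A₂ = 8.59 × 2.62 = 22.51 ft²
V₂ = Q/A₂ = 90.56/22.51 = 4.024 ft/s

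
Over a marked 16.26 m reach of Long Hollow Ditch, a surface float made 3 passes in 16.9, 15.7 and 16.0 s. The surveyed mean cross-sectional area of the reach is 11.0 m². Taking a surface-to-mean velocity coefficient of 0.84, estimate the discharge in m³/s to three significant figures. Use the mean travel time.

t̄ = (16.9 + 15.7 + 16.0) / 3 = 16.2 s
v_surface = L / t̄ = 16.26 / 16.2 = 1.004 m/s
v_mean = 0.84 × 1.004 = 0.8431 m/s
Q = A × v_mean = 11.0 × 0.8431 = 9.274 m³/s

9.27 m³/s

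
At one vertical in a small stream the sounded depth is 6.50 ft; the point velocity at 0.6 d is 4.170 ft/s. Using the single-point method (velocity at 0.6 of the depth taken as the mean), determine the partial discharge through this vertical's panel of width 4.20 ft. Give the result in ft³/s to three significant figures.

v̄ = v₀.₆ = 4.170 ft/s
q = v̄ × d × w = 4.170 × 6.50 × 4.20 = 113.8 ft³/s

114 ft³/s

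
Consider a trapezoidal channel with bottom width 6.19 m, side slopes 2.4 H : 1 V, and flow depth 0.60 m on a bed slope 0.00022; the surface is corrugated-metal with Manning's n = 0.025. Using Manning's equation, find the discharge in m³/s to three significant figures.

1.69 m³/s

A = (b + z·y)·y = (6.19 + 2.4×0.60)×0.60 = 4.578 m²
P = b + 2y√(1+z²) = 6.19 + 2×0.60×√(1+2.4²) = 9.310 m
R = A/P = 4.578/9.310 = 0.4917 m
Q = (1/n)·A·R^(2/3)·S^(1/2) = (1/0.025) × 4.578 × 0.4917^(2/3) × 0.00022^(1/2) = 1.692 m³/s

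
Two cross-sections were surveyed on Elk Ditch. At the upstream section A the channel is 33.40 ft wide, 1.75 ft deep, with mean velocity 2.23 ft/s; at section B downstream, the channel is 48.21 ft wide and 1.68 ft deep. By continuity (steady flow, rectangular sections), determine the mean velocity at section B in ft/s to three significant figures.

Q = A₁V₁ = (33.40×1.75) × 2.23 = 130.3 ft³/s
A₂ = 48.21 × 1.68 = 80.99 ft²
V₂ = Q/A₂ = 130.3/80.99 = 1.609 ft/s

1.61 ft/s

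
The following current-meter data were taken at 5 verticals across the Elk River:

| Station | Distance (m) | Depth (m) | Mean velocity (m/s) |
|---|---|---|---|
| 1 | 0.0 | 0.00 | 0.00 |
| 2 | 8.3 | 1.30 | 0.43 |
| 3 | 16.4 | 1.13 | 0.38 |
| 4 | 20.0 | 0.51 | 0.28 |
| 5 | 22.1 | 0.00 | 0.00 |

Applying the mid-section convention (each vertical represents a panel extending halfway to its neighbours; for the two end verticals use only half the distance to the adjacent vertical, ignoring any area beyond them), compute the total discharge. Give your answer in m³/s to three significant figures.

7.50 m³/s

w_2 = (16.4 − 0.0)/2 = 8.2 m; q_2 = 0.43 × 1.30 × 8.2 = 4.584 m³/s
w_3 = (20.0 − 8.3)/2 = 5.85 m; q_3 = 0.38 × 1.13 × 5.85 = 2.512 m³/s
w_4 = (22.1 − 16.4)/2 = 2.85 m; q_4 = 0.28 × 0.51 × 2.85 = 0.4070 m³/s
Stations 1, 5 contribute zero (depth or velocity is 0).
Q = Σ qᵢ = 7.503 m³/s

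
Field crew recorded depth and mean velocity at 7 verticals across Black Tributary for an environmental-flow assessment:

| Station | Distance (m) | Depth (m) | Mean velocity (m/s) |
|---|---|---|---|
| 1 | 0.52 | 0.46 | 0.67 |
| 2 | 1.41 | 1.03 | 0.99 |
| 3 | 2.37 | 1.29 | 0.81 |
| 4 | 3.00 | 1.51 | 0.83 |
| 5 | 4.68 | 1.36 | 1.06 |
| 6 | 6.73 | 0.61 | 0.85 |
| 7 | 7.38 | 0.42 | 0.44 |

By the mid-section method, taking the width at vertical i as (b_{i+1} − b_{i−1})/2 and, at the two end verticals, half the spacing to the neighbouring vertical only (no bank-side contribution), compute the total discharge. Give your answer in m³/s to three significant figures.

6.81 m³/s

w_1 = (1.41 − 0.52)/2 = 0.445 m; q_1 = 0.67 × 0.46 × 0.445 = 0.1371 m³/s
w_2 = (2.37 − 0.52)/2 = 0.925 m; q_2 = 0.99 × 1.03 × 0.925 = 0.9432 m³/s
w_3 = (3.00 − 1.41)/2 = 0.795 m; q_3 = 0.81 × 1.29 × 0.795 = 0.8307 m³/s
w_4 = (4.68 − 2.37)/2 = 1.155 m; q_4 = 0.83 × 1.51 × 1.155 = 1.448 m³/s
w_5 = (6.73 − 3.00)/2 = 1.865 m; q_5 = 1.06 × 1.36 × 1.865 = 2.689 m³/s
w_6 = (7.38 − 4.68)/2 = 1.35 m; q_6 = 0.85 × 0.61 × 1.35 = 0.7000 m³/s
w_7 = (7.38 − 6.73)/2 = 0.325 m; q_7 = 0.44 × 0.42 × 0.325 = 0.06006 m³/s
Q = Σ qᵢ = 6.807 m³/s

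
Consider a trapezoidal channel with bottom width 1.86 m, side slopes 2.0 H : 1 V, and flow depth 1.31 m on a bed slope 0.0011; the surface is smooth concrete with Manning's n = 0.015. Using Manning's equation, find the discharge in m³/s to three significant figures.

10.8 m³/s

A = (b + z·y)·y = (1.86 + 2.0×1.31)×1.31 = 5.869 m²
P = b + 2y√(1+z²) = 1.86 + 2×1.31×√(1+2.0²) = 7.718 m
R = A/P = 5.869/7.718 = 0.7604 m
Q = (1/n)·A·R^(2/3)·S^(1/2) = (1/0.015) × 5.869 × 0.7604^(2/3) × 0.0011^(1/2) = 10.81 m³/s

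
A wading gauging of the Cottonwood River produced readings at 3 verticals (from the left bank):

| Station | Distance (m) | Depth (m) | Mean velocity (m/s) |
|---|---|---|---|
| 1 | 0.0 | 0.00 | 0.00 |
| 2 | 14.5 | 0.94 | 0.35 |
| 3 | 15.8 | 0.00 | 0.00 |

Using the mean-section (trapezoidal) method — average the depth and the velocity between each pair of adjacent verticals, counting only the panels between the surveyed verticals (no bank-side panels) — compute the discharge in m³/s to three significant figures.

Panel 1-2: Δb = 14.5 m, d̄ = (0.00+0.94)/2 = 0.47, v̄ = (0.00+0.35)/2 = 0.175 → q = 14.5×0.47×0.175 = 1.193 m³/s
Panel 2-3: Δb = 1.3 m, d̄ = (0.94+0.00)/2 = 0.47, v̄ = (0.35+0.00)/2 = 0.175 → q = 1.3×0.47×0.175 = 0.1069 m³/s
Q = Σ q = 1.300 m³/s

1.30 m³/s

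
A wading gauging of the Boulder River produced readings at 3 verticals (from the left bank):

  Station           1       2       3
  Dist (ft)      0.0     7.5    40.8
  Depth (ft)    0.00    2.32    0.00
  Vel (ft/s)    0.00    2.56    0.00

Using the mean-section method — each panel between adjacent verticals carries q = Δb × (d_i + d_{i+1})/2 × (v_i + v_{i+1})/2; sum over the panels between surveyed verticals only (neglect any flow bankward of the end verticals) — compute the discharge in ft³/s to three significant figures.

60.6 ft³/s

Panel 1-2: Δb = 7.5 ft, d̄ = (0.00+2.32)/2 = 1.16, v̄ = (0.00+2.56)/2 = 1.28 → q = 7.5×1.16×1.28 = 11.14 ft³/s
Panel 2-3: Δb = 33.3 ft, d̄ = (2.32+0.00)/2 = 1.16, v̄ = (2.56+0.00)/2 = 1.28 → q = 33.3×1.16×1.28 = 49.44 ft³/s
Q = Σ q = 60.58 ft³/s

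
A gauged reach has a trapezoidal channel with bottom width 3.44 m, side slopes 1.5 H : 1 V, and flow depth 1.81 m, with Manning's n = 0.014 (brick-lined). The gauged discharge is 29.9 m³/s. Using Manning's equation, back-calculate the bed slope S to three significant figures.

0.00122

A = (b + z·y)·y = (3.44 + 1.5×1.81)×1.81 = 11.14 m²
P = b + 2y√(1+z²) = 3.44 + 2×1.81×√(1+1.5²) = 9.966 m
R = A/P = 11.14/9.966 = 1.118 m
S = (Q·n / (1·A·R^(2/3)))² = (29.9×0.014 / (1×11.14×1.077))² = 0.001217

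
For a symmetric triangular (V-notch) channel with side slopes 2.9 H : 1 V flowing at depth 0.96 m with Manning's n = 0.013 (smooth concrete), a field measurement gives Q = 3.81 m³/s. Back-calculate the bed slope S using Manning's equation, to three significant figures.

A = z·y² = 2.9×0.96² = 2.673 m²
P = 2y√(1+z²) = 2×0.96×√(1+2.9²) = 5.890 m
R = A/P = 2.673/5.890 = 0.4538 m
S = (Q·n / (1·A·R^(2/3)))² = (3.81×0.013 / (1×2.673×0.5905))² = 0.0009849

0.000985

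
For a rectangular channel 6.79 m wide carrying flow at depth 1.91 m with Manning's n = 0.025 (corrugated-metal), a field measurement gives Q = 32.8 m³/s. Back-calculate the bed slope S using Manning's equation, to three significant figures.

0.00306

A = b·y = 6.79 × 1.91 = 12.97 m²
P = b + 2y = 6.79 + 2×1.91 = 10.61 m
R = A/P = 12.97/10.61 = 1.222 m
S = (Q·n / (1·A·R^(2/3)))² = (32.8×0.025 / (1×12.97×1.143))² = 0.003059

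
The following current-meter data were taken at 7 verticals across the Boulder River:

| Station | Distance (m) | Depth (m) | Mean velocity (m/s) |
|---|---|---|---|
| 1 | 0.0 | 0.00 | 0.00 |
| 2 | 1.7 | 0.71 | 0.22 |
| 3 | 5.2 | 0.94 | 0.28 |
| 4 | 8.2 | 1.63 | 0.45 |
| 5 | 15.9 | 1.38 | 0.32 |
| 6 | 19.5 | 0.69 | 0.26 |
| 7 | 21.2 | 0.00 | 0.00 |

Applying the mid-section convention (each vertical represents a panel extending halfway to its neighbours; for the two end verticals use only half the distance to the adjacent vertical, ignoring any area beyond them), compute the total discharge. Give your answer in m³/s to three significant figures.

8.16 m³/s

w_2 = (5.2 − 0.0)/2 = 2.6 m; q_2 = 0.22 × 0.71 × 2.6 = 0.4061 m³/s
w_3 = (8.2 − 1.7)/2 = 3.25 m; q_3 = 0.28 × 0.94 × 3.25 = 0.8554 m³/s
w_4 = (15.9 − 5.2)/2 = 5.35 m; q_4 = 0.45 × 1.63 × 5.35 = 3.924 m³/s
w_5 = (19.5 − 8.2)/2 = 5.65 m; q_5 = 0.32 × 1.38 × 5.65 = 2.495 m³/s
w_6 = (21.2 − 15.9)/2 = 2.65 m; q_6 = 0.26 × 0.69 × 2.65 = 0.4754 m³/s
Stations 1, 7 contribute zero (depth or velocity is 0).
Q = Σ qᵢ = 8.156 m³/s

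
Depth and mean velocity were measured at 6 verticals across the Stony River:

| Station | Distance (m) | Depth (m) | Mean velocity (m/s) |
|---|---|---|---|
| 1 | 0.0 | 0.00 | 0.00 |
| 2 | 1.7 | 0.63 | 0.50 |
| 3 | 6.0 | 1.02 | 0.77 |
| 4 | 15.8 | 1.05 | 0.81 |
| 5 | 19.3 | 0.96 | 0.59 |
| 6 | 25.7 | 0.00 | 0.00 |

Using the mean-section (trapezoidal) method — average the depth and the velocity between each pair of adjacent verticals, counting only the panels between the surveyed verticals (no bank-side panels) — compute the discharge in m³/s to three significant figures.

13.8 m³/s

Panel 1-2: Δb = 1.7 m, d̄ = (0.00+0.63)/2 = 0.315, v̄ = (0.00+0.50)/2 = 0.25 → q = 1.7×0.315×0.25 = 0.1339 m³/s
Panel 2-3: Δb = 4.3 m, d̄ = (0.63+1.02)/2 = 0.825, v̄ = (0.50+0.77)/2 = 0.635 → q = 4.3×0.825×0.635 = 2.253 m³/s
Panel 3-4: Δb = 9.8 m, d̄ = (1.02+1.05)/2 = 1.035, v̄ = (0.77+0.81)/2 = 0.79 → q = 9.8×1.035×0.79 = 8.013 m³/s
Panel 4-5: Δb = 3.5 m, d̄ = (1.05+0.96)/2 = 1.005, v̄ = (0.81+0.59)/2 = 0.7 → q = 3.5×1.005×0.7 = 2.462 m³/s
Panel 5-6: Δb = 6.4 m, d̄ = (0.96+0.00)/2 = 0.48, v̄ = (0.59+0.00)/2 = 0.295 → q = 6.4×0.48×0.295 = 0.9062 m³/s
Q = Σ q = 13.77 m³/s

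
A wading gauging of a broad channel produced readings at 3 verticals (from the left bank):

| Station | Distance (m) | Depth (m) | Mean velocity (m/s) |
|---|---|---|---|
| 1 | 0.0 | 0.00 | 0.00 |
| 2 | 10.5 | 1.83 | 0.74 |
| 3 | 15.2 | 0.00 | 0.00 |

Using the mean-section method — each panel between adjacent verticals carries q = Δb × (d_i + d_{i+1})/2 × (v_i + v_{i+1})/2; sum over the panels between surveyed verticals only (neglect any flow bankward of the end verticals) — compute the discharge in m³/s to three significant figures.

Panel 1-2: Δb = 10.5 m, d̄ = (0.00+1.83)/2 = 0.915, v̄ = (0.00+0.74)/2 = 0.37 → q = 10.5×0.915×0.37 = 3.555 m³/s
Panel 2-3: Δb = 4.7 m, d̄ = (1.83+0.00)/2 = 0.915, v̄ = (0.74+0.00)/2 = 0.37 → q = 4.7×0.915×0.37 = 1.591 m³/s
Q = Σ q = 5.146 m³/s

5.15 m³/s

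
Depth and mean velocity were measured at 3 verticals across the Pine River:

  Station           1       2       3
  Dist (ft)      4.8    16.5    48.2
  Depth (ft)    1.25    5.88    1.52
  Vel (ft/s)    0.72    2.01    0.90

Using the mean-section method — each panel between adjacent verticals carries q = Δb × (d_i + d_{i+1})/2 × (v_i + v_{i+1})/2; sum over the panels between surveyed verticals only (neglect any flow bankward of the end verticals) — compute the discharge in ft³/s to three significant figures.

Panel 1-2: Δb = 11.7 ft, d̄ = (1.25+5.88)/2 = 3.565, v̄ = (0.72+2.01)/2 = 1.365 → q = 11.7×3.565×1.365 = 56.93 ft³/s
Panel 2-3: Δb = 31.7 ft, d̄ = (5.88+1.52)/2 = 3.7, v̄ = (2.01+0.90)/2 = 1.455 → q = 31.7×3.7×1.455 = 170.7 ft³/s
Q = Σ q = 227.6 ft³/s

228 ft³/s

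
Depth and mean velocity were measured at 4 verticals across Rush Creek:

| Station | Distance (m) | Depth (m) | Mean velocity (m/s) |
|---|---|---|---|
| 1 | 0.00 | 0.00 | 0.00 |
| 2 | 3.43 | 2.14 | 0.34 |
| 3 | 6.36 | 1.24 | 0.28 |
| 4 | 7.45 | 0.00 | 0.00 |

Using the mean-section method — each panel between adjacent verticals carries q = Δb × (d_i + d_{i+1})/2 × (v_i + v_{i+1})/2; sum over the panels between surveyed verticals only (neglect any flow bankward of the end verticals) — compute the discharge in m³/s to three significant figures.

Panel 1-2: Δb = 3.43 m, d̄ = (0.00+2.14)/2 = 1.07, v̄ = (0.00+0.34)/2 = 0.17 → q = 3.43×1.07×0.17 = 0.6239 m³/s
Panel 2-3: Δb = 2.93 m, d̄ = (2.14+1.24)/2 = 1.69, v̄ = (0.34+0.28)/2 = 0.31 → q = 2.93×1.69×0.31 = 1.535 m³/s
Panel 3-4: Δb = 1.09 m, d̄ = (1.24+0.00)/2 = 0.62, v̄ = (0.28+0.00)/2 = 0.14 → q = 1.09×0.62×0.14 = 0.09461 m³/s
Q = Σ q = 2.254 m³/s

2.25 m³/s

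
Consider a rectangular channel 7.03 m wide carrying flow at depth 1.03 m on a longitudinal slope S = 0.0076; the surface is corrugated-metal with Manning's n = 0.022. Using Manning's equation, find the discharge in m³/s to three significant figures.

A = b·y = 7.03 × 1.03 = 7.241 m²
P = b + 2y = 7.03 + 2×1.03 = 9.090 m
R = A/P = 7.241/9.090 = 0.7966 m
Q = (1/n)·A·R^(2/3)·S^(1/2) = (1/0.022) × 7.241 × 0.7966^(2/3) × 0.0076^(1/2) = 24.66 m³/s

24.7 m³/s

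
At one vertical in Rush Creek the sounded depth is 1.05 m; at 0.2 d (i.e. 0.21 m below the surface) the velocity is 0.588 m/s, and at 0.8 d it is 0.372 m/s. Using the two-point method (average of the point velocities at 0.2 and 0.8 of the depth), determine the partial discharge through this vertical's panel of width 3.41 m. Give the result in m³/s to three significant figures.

1.72 m³/s

v̄ = (0.588 + 0.372) / 2 = 0.4800 m/s
q = v̄ × d × w = 0.4800 × 1.05 × 3.41 = 1.719 m³/s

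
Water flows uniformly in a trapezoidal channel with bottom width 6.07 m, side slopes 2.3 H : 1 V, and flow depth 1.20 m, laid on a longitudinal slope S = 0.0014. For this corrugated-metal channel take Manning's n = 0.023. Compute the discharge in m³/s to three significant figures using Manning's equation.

15.8 m³/s

A = (b + z·y)·y = (6.07 + 2.3×1.20)×1.20 = 10.60 m²
P = b + 2y√(1+z²) = 6.07 + 2×1.20×√(1+2.3²) = 12.09 m
R = A/P = 10.60/12.09 = 0.8765 m
Q = (1/n)·A·R^(2/3)·S^(1/2) = (1/0.023) × 10.60 × 0.8765^(2/3) × 0.0014^(1/2) = 15.79 m³/s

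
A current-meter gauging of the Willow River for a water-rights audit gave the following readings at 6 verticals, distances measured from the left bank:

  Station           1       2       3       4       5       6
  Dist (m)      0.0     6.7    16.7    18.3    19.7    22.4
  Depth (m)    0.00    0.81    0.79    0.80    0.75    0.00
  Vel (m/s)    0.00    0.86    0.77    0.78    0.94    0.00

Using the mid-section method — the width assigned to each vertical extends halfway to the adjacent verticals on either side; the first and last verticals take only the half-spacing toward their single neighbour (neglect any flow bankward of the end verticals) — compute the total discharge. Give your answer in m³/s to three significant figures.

w_2 = (16.7 − 0.0)/2 = 8.35 m; q_2 = 0.86 × 0.81 × 8.35 = 5.817 m³/s
w_3 = (18.3 − 6.7)/2 = 5.8 m; q_3 = 0.77 × 0.79 × 5.8 = 3.528 m³/s
w_4 = (19.7 − 16.7)/2 = 1.5 m; q_4 = 0.78 × 0.80 × 1.5 = 0.9360 m³/s
w_5 = (22.4 − 18.3)/2 = 2.05 m; q_5 = 0.94 × 0.75 × 2.05 = 1.445 m³/s
Stations 1, 6 contribute zero (depth or velocity is 0).
Q = Σ qᵢ = 11.73 m³/s

11.7 m³/s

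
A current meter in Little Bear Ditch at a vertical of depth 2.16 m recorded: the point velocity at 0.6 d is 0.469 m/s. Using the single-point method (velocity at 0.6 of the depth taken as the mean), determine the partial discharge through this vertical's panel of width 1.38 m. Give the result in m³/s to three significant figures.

v̄ = v₀.₆ = 0.469 m/s
q = v̄ × d × w = 0.4690 × 2.16 × 1.38 = 1.398 m³/s

1.40 m³/s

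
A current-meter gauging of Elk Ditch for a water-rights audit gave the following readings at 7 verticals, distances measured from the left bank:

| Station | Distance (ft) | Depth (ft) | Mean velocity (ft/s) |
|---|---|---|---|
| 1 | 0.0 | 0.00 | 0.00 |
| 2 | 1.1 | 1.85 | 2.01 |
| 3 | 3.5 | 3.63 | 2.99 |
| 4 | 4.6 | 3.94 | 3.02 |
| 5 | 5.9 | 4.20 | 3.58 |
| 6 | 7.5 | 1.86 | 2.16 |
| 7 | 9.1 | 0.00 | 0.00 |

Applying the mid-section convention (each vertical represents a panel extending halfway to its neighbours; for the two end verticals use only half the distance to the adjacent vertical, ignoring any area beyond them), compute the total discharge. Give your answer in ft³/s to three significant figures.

68.0 ft³/s

w_2 = (3.5 − 0.0)/2 = 1.75 ft; q_2 = 2.01 × 1.85 × 1.75 = 6.507 ft³/s
w_3 = (4.6 − 1.1)/2 = 1.75 ft; q_3 = 2.99 × 3.63 × 1.75 = 18.99 ft³/s
w_4 = (5.9 − 3.5)/2 = 1.2 ft; q_4 = 3.02 × 3.94 × 1.2 = 14.28 ft³/s
w_5 = (7.5 − 4.6)/2 = 1.45 ft; q_5 = 3.58 × 4.20 × 1.45 = 21.80 ft³/s
w_6 = (9.1 − 5.9)/2 = 1.6 ft; q_6 = 2.16 × 1.86 × 1.6 = 6.428 ft³/s
Stations 1, 7 contribute zero (depth or velocity is 0).
Q = Σ qᵢ = 68.01 ft³/s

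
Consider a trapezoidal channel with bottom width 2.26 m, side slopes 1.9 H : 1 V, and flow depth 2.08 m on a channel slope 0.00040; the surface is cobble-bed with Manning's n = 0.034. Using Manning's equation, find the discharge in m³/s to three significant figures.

8.36 m³/s

A = (b + z·y)·y = (2.26 + 1.9×2.08)×2.08 = 12.92 m²
P = b + 2y√(1+z²) = 2.26 + 2×2.08×√(1+1.9²) = 11.19 m
R = A/P = 12.92/11.19 = 1.154 m
Q = (1/n)·A·R^(2/3)·S^(1/2) = (1/0.034) × 12.92 × 1.154^(2/3) × 0.00040^(1/2) = 8.364 m³/s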